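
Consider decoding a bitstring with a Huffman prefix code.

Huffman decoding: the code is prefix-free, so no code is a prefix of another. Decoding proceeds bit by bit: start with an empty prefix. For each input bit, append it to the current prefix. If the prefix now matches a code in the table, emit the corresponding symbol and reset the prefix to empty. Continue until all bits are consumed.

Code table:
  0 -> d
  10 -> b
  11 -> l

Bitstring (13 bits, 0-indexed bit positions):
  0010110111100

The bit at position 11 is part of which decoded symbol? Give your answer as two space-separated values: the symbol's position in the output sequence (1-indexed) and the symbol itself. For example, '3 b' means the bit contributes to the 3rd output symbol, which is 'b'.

Bit 0: prefix='0' -> emit 'd', reset
Bit 1: prefix='0' -> emit 'd', reset
Bit 2: prefix='1' (no match yet)
Bit 3: prefix='10' -> emit 'b', reset
Bit 4: prefix='1' (no match yet)
Bit 5: prefix='11' -> emit 'l', reset
Bit 6: prefix='0' -> emit 'd', reset
Bit 7: prefix='1' (no match yet)
Bit 8: prefix='11' -> emit 'l', reset
Bit 9: prefix='1' (no match yet)
Bit 10: prefix='11' -> emit 'l', reset
Bit 11: prefix='0' -> emit 'd', reset
Bit 12: prefix='0' -> emit 'd', reset

Answer: 8 d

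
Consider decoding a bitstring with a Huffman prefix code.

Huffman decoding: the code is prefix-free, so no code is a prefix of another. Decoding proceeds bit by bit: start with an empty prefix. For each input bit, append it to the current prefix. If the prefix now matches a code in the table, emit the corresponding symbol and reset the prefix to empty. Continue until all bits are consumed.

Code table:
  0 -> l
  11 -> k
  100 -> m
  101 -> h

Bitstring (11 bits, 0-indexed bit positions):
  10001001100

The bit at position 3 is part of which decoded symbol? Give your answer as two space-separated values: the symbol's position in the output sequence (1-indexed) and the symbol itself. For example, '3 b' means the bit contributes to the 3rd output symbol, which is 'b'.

Answer: 2 l

Derivation:
Bit 0: prefix='1' (no match yet)
Bit 1: prefix='10' (no match yet)
Bit 2: prefix='100' -> emit 'm', reset
Bit 3: prefix='0' -> emit 'l', reset
Bit 4: prefix='1' (no match yet)
Bit 5: prefix='10' (no match yet)
Bit 6: prefix='100' -> emit 'm', reset
Bit 7: prefix='1' (no match yet)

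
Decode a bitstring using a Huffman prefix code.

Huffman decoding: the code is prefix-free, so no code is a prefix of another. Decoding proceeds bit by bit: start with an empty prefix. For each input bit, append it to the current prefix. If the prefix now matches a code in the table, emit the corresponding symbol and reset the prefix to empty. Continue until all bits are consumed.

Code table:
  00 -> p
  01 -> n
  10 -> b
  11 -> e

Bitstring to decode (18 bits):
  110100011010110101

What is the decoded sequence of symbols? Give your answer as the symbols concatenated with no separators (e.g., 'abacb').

Bit 0: prefix='1' (no match yet)
Bit 1: prefix='11' -> emit 'e', reset
Bit 2: prefix='0' (no match yet)
Bit 3: prefix='01' -> emit 'n', reset
Bit 4: prefix='0' (no match yet)
Bit 5: prefix='00' -> emit 'p', reset
Bit 6: prefix='0' (no match yet)
Bit 7: prefix='01' -> emit 'n', reset
Bit 8: prefix='1' (no match yet)
Bit 9: prefix='10' -> emit 'b', reset
Bit 10: prefix='1' (no match yet)
Bit 11: prefix='10' -> emit 'b', reset
Bit 12: prefix='1' (no match yet)
Bit 13: prefix='11' -> emit 'e', reset
Bit 14: prefix='0' (no match yet)
Bit 15: prefix='01' -> emit 'n', reset
Bit 16: prefix='0' (no match yet)
Bit 17: prefix='01' -> emit 'n', reset

Answer: enpnbbenn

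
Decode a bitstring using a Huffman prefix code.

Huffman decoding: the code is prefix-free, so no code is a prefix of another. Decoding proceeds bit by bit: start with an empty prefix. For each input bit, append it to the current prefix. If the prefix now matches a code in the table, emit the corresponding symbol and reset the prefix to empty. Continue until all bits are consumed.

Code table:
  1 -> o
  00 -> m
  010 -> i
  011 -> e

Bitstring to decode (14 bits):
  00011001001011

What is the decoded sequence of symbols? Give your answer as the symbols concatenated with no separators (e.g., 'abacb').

Answer: memomoe

Derivation:
Bit 0: prefix='0' (no match yet)
Bit 1: prefix='00' -> emit 'm', reset
Bit 2: prefix='0' (no match yet)
Bit 3: prefix='01' (no match yet)
Bit 4: prefix='011' -> emit 'e', reset
Bit 5: prefix='0' (no match yet)
Bit 6: prefix='00' -> emit 'm', reset
Bit 7: prefix='1' -> emit 'o', reset
Bit 8: prefix='0' (no match yet)
Bit 9: prefix='00' -> emit 'm', reset
Bit 10: prefix='1' -> emit 'o', reset
Bit 11: prefix='0' (no match yet)
Bit 12: prefix='01' (no match yet)
Bit 13: prefix='011' -> emit 'e', reset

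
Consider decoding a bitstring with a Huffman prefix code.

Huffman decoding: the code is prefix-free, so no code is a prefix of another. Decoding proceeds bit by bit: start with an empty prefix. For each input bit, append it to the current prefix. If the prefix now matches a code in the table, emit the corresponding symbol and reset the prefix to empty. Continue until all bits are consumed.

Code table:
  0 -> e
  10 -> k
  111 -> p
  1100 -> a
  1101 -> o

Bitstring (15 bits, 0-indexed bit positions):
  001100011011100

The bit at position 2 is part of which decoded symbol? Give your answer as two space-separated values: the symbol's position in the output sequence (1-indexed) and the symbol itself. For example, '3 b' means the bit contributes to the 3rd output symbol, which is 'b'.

Bit 0: prefix='0' -> emit 'e', reset
Bit 1: prefix='0' -> emit 'e', reset
Bit 2: prefix='1' (no match yet)
Bit 3: prefix='11' (no match yet)
Bit 4: prefix='110' (no match yet)
Bit 5: prefix='1100' -> emit 'a', reset
Bit 6: prefix='0' -> emit 'e', reset

Answer: 3 a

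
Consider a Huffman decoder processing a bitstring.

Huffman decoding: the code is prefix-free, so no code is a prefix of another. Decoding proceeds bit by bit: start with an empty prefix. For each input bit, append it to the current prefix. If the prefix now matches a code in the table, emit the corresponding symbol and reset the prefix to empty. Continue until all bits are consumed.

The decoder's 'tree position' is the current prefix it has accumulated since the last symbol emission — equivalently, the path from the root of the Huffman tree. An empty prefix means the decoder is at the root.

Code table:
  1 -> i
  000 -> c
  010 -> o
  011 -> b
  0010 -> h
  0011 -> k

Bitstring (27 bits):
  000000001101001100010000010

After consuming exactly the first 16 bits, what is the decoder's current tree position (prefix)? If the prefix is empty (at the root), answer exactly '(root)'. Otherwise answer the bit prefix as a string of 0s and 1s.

Answer: (root)

Derivation:
Bit 0: prefix='0' (no match yet)
Bit 1: prefix='00' (no match yet)
Bit 2: prefix='000' -> emit 'c', reset
Bit 3: prefix='0' (no match yet)
Bit 4: prefix='00' (no match yet)
Bit 5: prefix='000' -> emit 'c', reset
Bit 6: prefix='0' (no match yet)
Bit 7: prefix='00' (no match yet)
Bit 8: prefix='001' (no match yet)
Bit 9: prefix='0011' -> emit 'k', reset
Bit 10: prefix='0' (no match yet)
Bit 11: prefix='01' (no match yet)
Bit 12: prefix='010' -> emit 'o', reset
Bit 13: prefix='0' (no match yet)
Bit 14: prefix='01' (no match yet)
Bit 15: prefix='011' -> emit 'b', reset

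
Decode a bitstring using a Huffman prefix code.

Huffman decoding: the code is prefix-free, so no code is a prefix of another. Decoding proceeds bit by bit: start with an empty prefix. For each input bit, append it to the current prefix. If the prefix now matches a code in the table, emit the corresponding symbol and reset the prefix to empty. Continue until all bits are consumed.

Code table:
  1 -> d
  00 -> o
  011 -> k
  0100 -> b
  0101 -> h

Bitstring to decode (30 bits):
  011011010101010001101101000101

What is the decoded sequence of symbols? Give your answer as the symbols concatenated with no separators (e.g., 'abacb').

Answer: kkhhokkbh

Derivation:
Bit 0: prefix='0' (no match yet)
Bit 1: prefix='01' (no match yet)
Bit 2: prefix='011' -> emit 'k', reset
Bit 3: prefix='0' (no match yet)
Bit 4: prefix='01' (no match yet)
Bit 5: prefix='011' -> emit 'k', reset
Bit 6: prefix='0' (no match yet)
Bit 7: prefix='01' (no match yet)
Bit 8: prefix='010' (no match yet)
Bit 9: prefix='0101' -> emit 'h', reset
Bit 10: prefix='0' (no match yet)
Bit 11: prefix='01' (no match yet)
Bit 12: prefix='010' (no match yet)
Bit 13: prefix='0101' -> emit 'h', reset
Bit 14: prefix='0' (no match yet)
Bit 15: prefix='00' -> emit 'o', reset
Bit 16: prefix='0' (no match yet)
Bit 17: prefix='01' (no match yet)
Bit 18: prefix='011' -> emit 'k', reset
Bit 19: prefix='0' (no match yet)
Bit 20: prefix='01' (no match yet)
Bit 21: prefix='011' -> emit 'k', reset
Bit 22: prefix='0' (no match yet)
Bit 23: prefix='01' (no match yet)
Bit 24: prefix='010' (no match yet)
Bit 25: prefix='0100' -> emit 'b', reset
Bit 26: prefix='0' (no match yet)
Bit 27: prefix='01' (no match yet)
Bit 28: prefix='010' (no match yet)
Bit 29: prefix='0101' -> emit 'h', reset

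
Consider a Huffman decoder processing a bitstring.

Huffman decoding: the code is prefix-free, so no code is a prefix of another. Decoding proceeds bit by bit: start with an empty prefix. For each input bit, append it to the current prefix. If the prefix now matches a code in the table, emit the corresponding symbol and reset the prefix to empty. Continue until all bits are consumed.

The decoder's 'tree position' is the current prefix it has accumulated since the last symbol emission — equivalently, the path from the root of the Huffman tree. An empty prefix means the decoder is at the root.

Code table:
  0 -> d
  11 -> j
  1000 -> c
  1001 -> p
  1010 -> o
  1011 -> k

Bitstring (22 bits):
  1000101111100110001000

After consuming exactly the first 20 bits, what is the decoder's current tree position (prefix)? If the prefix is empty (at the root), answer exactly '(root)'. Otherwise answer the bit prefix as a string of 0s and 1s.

Bit 0: prefix='1' (no match yet)
Bit 1: prefix='10' (no match yet)
Bit 2: prefix='100' (no match yet)
Bit 3: prefix='1000' -> emit 'c', reset
Bit 4: prefix='1' (no match yet)
Bit 5: prefix='10' (no match yet)
Bit 6: prefix='101' (no match yet)
Bit 7: prefix='1011' -> emit 'k', reset
Bit 8: prefix='1' (no match yet)
Bit 9: prefix='11' -> emit 'j', reset
Bit 10: prefix='1' (no match yet)
Bit 11: prefix='10' (no match yet)
Bit 12: prefix='100' (no match yet)
Bit 13: prefix='1001' -> emit 'p', reset
Bit 14: prefix='1' (no match yet)
Bit 15: prefix='10' (no match yet)
Bit 16: prefix='100' (no match yet)
Bit 17: prefix='1000' -> emit 'c', reset
Bit 18: prefix='1' (no match yet)
Bit 19: prefix='10' (no match yet)

Answer: 10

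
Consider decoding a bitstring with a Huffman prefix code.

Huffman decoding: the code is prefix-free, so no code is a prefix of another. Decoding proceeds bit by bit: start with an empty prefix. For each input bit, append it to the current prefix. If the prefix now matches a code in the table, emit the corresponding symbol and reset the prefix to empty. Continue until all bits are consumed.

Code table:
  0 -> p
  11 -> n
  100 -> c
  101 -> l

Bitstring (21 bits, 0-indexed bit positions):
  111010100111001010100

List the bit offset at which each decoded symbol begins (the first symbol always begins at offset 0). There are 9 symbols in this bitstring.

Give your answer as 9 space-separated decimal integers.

Bit 0: prefix='1' (no match yet)
Bit 1: prefix='11' -> emit 'n', reset
Bit 2: prefix='1' (no match yet)
Bit 3: prefix='10' (no match yet)
Bit 4: prefix='101' -> emit 'l', reset
Bit 5: prefix='0' -> emit 'p', reset
Bit 6: prefix='1' (no match yet)
Bit 7: prefix='10' (no match yet)
Bit 8: prefix='100' -> emit 'c', reset
Bit 9: prefix='1' (no match yet)
Bit 10: prefix='11' -> emit 'n', reset
Bit 11: prefix='1' (no match yet)
Bit 12: prefix='10' (no match yet)
Bit 13: prefix='100' -> emit 'c', reset
Bit 14: prefix='1' (no match yet)
Bit 15: prefix='10' (no match yet)
Bit 16: prefix='101' -> emit 'l', reset
Bit 17: prefix='0' -> emit 'p', reset
Bit 18: prefix='1' (no match yet)
Bit 19: prefix='10' (no match yet)
Bit 20: prefix='100' -> emit 'c', reset

Answer: 0 2 5 6 9 11 14 17 18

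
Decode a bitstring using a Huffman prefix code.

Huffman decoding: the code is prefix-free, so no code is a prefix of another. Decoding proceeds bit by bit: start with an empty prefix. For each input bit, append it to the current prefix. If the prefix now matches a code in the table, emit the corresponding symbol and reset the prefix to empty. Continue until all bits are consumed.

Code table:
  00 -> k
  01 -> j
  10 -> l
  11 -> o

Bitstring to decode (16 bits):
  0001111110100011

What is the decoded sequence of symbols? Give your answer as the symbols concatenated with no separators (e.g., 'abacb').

Bit 0: prefix='0' (no match yet)
Bit 1: prefix='00' -> emit 'k', reset
Bit 2: prefix='0' (no match yet)
Bit 3: prefix='01' -> emit 'j', reset
Bit 4: prefix='1' (no match yet)
Bit 5: prefix='11' -> emit 'o', reset
Bit 6: prefix='1' (no match yet)
Bit 7: prefix='11' -> emit 'o', reset
Bit 8: prefix='1' (no match yet)
Bit 9: prefix='10' -> emit 'l', reset
Bit 10: prefix='1' (no match yet)
Bit 11: prefix='10' -> emit 'l', reset
Bit 12: prefix='0' (no match yet)
Bit 13: prefix='00' -> emit 'k', reset
Bit 14: prefix='1' (no match yet)
Bit 15: prefix='11' -> emit 'o', reset

Answer: kjoollko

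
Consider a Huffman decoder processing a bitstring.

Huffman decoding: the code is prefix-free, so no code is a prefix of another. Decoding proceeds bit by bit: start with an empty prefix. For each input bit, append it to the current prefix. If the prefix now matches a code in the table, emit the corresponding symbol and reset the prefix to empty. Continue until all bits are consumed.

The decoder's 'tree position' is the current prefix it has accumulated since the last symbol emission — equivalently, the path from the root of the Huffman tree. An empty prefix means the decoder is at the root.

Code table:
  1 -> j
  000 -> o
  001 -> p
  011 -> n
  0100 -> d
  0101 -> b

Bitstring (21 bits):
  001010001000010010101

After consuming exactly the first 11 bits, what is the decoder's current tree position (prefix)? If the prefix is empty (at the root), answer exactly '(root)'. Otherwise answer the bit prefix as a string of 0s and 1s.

Bit 0: prefix='0' (no match yet)
Bit 1: prefix='00' (no match yet)
Bit 2: prefix='001' -> emit 'p', reset
Bit 3: prefix='0' (no match yet)
Bit 4: prefix='01' (no match yet)
Bit 5: prefix='010' (no match yet)
Bit 6: prefix='0100' -> emit 'd', reset
Bit 7: prefix='0' (no match yet)
Bit 8: prefix='01' (no match yet)
Bit 9: prefix='010' (no match yet)
Bit 10: prefix='0100' -> emit 'd', reset

Answer: (root)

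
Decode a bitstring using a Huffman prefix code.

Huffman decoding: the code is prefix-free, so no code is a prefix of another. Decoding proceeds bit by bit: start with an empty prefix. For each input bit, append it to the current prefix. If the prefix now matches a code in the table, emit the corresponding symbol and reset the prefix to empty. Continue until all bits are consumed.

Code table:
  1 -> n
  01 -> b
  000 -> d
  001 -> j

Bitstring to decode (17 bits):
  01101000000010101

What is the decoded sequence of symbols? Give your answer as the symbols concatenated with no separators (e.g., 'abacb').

Answer: bnbddbbb

Derivation:
Bit 0: prefix='0' (no match yet)
Bit 1: prefix='01' -> emit 'b', reset
Bit 2: prefix='1' -> emit 'n', reset
Bit 3: prefix='0' (no match yet)
Bit 4: prefix='01' -> emit 'b', reset
Bit 5: prefix='0' (no match yet)
Bit 6: prefix='00' (no match yet)
Bit 7: prefix='000' -> emit 'd', reset
Bit 8: prefix='0' (no match yet)
Bit 9: prefix='00' (no match yet)
Bit 10: prefix='000' -> emit 'd', reset
Bit 11: prefix='0' (no match yet)
Bit 12: prefix='01' -> emit 'b', reset
Bit 13: prefix='0' (no match yet)
Bit 14: prefix='01' -> emit 'b', reset
Bit 15: prefix='0' (no match yet)
Bit 16: prefix='01' -> emit 'b', reset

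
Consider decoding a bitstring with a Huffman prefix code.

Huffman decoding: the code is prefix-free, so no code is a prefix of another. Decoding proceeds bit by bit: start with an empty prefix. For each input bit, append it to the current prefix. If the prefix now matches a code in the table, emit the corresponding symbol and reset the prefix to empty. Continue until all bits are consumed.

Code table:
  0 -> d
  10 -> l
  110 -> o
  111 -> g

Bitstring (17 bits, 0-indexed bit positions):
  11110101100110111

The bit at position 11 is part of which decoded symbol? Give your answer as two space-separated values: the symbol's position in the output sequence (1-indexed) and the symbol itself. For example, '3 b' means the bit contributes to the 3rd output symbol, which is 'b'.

Answer: 6 o

Derivation:
Bit 0: prefix='1' (no match yet)
Bit 1: prefix='11' (no match yet)
Bit 2: prefix='111' -> emit 'g', reset
Bit 3: prefix='1' (no match yet)
Bit 4: prefix='10' -> emit 'l', reset
Bit 5: prefix='1' (no match yet)
Bit 6: prefix='10' -> emit 'l', reset
Bit 7: prefix='1' (no match yet)
Bit 8: prefix='11' (no match yet)
Bit 9: prefix='110' -> emit 'o', reset
Bit 10: prefix='0' -> emit 'd', reset
Bit 11: prefix='1' (no match yet)
Bit 12: prefix='11' (no match yet)
Bit 13: prefix='110' -> emit 'o', reset
Bit 14: prefix='1' (no match yet)
Bit 15: prefix='11' (no match yet)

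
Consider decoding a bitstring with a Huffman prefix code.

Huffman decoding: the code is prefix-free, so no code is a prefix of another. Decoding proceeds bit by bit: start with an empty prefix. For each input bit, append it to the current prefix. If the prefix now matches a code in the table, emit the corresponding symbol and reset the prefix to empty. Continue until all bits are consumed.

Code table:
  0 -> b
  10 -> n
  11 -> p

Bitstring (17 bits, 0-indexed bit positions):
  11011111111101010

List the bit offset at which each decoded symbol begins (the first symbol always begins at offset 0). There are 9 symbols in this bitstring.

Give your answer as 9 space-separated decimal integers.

Answer: 0 2 3 5 7 9 11 13 15

Derivation:
Bit 0: prefix='1' (no match yet)
Bit 1: prefix='11' -> emit 'p', reset
Bit 2: prefix='0' -> emit 'b', reset
Bit 3: prefix='1' (no match yet)
Bit 4: prefix='11' -> emit 'p', reset
Bit 5: prefix='1' (no match yet)
Bit 6: prefix='11' -> emit 'p', reset
Bit 7: prefix='1' (no match yet)
Bit 8: prefix='11' -> emit 'p', reset
Bit 9: prefix='1' (no match yet)
Bit 10: prefix='11' -> emit 'p', reset
Bit 11: prefix='1' (no match yet)
Bit 12: prefix='10' -> emit 'n', reset
Bit 13: prefix='1' (no match yet)
Bit 14: prefix='10' -> emit 'n', reset
Bit 15: prefix='1' (no match yet)
Bit 16: prefix='10' -> emit 'n', reset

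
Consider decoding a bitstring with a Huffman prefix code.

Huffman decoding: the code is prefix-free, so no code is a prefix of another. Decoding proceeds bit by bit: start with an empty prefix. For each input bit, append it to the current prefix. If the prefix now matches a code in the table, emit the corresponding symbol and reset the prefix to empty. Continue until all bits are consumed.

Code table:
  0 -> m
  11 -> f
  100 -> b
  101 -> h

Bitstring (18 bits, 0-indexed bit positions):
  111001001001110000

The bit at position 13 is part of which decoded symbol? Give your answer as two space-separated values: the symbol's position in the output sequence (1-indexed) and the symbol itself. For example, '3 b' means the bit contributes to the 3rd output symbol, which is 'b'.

Bit 0: prefix='1' (no match yet)
Bit 1: prefix='11' -> emit 'f', reset
Bit 2: prefix='1' (no match yet)
Bit 3: prefix='10' (no match yet)
Bit 4: prefix='100' -> emit 'b', reset
Bit 5: prefix='1' (no match yet)
Bit 6: prefix='10' (no match yet)
Bit 7: prefix='100' -> emit 'b', reset
Bit 8: prefix='1' (no match yet)
Bit 9: prefix='10' (no match yet)
Bit 10: prefix='100' -> emit 'b', reset
Bit 11: prefix='1' (no match yet)
Bit 12: prefix='11' -> emit 'f', reset
Bit 13: prefix='1' (no match yet)
Bit 14: prefix='10' (no match yet)
Bit 15: prefix='100' -> emit 'b', reset
Bit 16: prefix='0' -> emit 'm', reset
Bit 17: prefix='0' -> emit 'm', reset

Answer: 6 b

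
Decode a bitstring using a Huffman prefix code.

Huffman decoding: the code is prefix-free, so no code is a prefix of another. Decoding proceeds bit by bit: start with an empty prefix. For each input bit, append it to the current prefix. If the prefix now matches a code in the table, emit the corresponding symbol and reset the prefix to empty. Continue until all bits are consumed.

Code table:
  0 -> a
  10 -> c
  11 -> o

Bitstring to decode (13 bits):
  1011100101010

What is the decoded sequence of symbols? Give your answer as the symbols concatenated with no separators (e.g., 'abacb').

Answer: cocaccc

Derivation:
Bit 0: prefix='1' (no match yet)
Bit 1: prefix='10' -> emit 'c', reset
Bit 2: prefix='1' (no match yet)
Bit 3: prefix='11' -> emit 'o', reset
Bit 4: prefix='1' (no match yet)
Bit 5: prefix='10' -> emit 'c', reset
Bit 6: prefix='0' -> emit 'a', reset
Bit 7: prefix='1' (no match yet)
Bit 8: prefix='10' -> emit 'c', reset
Bit 9: prefix='1' (no match yet)
Bit 10: prefix='10' -> emit 'c', reset
Bit 11: prefix='1' (no match yet)
Bit 12: prefix='10' -> emit 'c', reset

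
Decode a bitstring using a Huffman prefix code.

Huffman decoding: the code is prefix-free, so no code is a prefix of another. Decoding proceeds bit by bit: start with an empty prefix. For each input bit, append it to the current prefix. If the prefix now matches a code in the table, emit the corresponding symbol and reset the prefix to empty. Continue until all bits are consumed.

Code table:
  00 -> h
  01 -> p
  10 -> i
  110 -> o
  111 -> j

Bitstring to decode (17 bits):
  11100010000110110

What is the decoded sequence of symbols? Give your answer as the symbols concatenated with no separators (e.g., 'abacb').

Answer: jhphhoo

Derivation:
Bit 0: prefix='1' (no match yet)
Bit 1: prefix='11' (no match yet)
Bit 2: prefix='111' -> emit 'j', reset
Bit 3: prefix='0' (no match yet)
Bit 4: prefix='00' -> emit 'h', reset
Bit 5: prefix='0' (no match yet)
Bit 6: prefix='01' -> emit 'p', reset
Bit 7: prefix='0' (no match yet)
Bit 8: prefix='00' -> emit 'h', reset
Bit 9: prefix='0' (no match yet)
Bit 10: prefix='00' -> emit 'h', reset
Bit 11: prefix='1' (no match yet)
Bit 12: prefix='11' (no match yet)
Bit 13: prefix='110' -> emit 'o', reset
Bit 14: prefix='1' (no match yet)
Bit 15: prefix='11' (no match yet)
Bit 16: prefix='110' -> emit 'o', reset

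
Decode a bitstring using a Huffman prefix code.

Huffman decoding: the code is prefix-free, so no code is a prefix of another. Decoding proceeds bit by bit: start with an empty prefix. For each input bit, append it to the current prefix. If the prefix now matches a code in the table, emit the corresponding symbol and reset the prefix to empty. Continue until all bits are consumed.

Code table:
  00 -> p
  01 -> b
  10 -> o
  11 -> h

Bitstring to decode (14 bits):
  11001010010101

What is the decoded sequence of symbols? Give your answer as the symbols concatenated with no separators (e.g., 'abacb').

Bit 0: prefix='1' (no match yet)
Bit 1: prefix='11' -> emit 'h', reset
Bit 2: prefix='0' (no match yet)
Bit 3: prefix='00' -> emit 'p', reset
Bit 4: prefix='1' (no match yet)
Bit 5: prefix='10' -> emit 'o', reset
Bit 6: prefix='1' (no match yet)
Bit 7: prefix='10' -> emit 'o', reset
Bit 8: prefix='0' (no match yet)
Bit 9: prefix='01' -> emit 'b', reset
Bit 10: prefix='0' (no match yet)
Bit 11: prefix='01' -> emit 'b', reset
Bit 12: prefix='0' (no match yet)
Bit 13: prefix='01' -> emit 'b', reset

Answer: hpoobbb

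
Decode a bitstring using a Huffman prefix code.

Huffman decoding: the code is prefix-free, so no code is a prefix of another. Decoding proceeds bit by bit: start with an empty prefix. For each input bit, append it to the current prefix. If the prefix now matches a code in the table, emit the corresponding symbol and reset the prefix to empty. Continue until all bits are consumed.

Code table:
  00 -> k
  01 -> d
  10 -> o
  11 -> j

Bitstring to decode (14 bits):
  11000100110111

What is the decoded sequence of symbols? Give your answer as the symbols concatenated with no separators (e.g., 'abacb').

Bit 0: prefix='1' (no match yet)
Bit 1: prefix='11' -> emit 'j', reset
Bit 2: prefix='0' (no match yet)
Bit 3: prefix='00' -> emit 'k', reset
Bit 4: prefix='0' (no match yet)
Bit 5: prefix='01' -> emit 'd', reset
Bit 6: prefix='0' (no match yet)
Bit 7: prefix='00' -> emit 'k', reset
Bit 8: prefix='1' (no match yet)
Bit 9: prefix='11' -> emit 'j', reset
Bit 10: prefix='0' (no match yet)
Bit 11: prefix='01' -> emit 'd', reset
Bit 12: prefix='1' (no match yet)
Bit 13: prefix='11' -> emit 'j', reset

Answer: jkdkjdj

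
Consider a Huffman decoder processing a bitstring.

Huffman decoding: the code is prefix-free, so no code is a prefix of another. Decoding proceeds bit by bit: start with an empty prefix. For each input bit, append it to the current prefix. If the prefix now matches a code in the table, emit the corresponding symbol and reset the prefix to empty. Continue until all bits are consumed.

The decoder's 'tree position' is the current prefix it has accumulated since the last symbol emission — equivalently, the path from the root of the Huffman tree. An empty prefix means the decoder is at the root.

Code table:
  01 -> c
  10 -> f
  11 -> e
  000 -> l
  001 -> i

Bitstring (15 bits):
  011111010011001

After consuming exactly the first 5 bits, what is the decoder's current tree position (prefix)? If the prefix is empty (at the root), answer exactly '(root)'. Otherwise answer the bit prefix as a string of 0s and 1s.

Bit 0: prefix='0' (no match yet)
Bit 1: prefix='01' -> emit 'c', reset
Bit 2: prefix='1' (no match yet)
Bit 3: prefix='11' -> emit 'e', reset
Bit 4: prefix='1' (no match yet)

Answer: 1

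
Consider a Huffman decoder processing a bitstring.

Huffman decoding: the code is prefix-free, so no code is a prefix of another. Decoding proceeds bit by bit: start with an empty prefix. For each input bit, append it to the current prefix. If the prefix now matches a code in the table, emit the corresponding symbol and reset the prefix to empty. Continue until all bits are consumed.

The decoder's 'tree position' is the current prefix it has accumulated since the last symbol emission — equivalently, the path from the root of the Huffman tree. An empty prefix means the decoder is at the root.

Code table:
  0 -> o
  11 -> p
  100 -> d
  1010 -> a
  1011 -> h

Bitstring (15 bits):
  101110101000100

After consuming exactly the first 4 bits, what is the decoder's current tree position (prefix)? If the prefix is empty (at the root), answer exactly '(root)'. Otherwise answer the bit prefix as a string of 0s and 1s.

Answer: (root)

Derivation:
Bit 0: prefix='1' (no match yet)
Bit 1: prefix='10' (no match yet)
Bit 2: prefix='101' (no match yet)
Bit 3: prefix='1011' -> emit 'h', reset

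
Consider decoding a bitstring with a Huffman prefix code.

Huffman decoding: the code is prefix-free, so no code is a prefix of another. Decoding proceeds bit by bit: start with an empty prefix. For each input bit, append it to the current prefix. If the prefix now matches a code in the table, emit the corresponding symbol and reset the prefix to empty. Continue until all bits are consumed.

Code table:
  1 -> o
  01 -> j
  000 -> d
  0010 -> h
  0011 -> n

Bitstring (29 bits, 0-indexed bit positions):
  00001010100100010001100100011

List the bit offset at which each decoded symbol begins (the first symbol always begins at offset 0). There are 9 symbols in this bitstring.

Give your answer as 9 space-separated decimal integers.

Bit 0: prefix='0' (no match yet)
Bit 1: prefix='00' (no match yet)
Bit 2: prefix='000' -> emit 'd', reset
Bit 3: prefix='0' (no match yet)
Bit 4: prefix='01' -> emit 'j', reset
Bit 5: prefix='0' (no match yet)
Bit 6: prefix='01' -> emit 'j', reset
Bit 7: prefix='0' (no match yet)
Bit 8: prefix='01' -> emit 'j', reset
Bit 9: prefix='0' (no match yet)
Bit 10: prefix='00' (no match yet)
Bit 11: prefix='001' (no match yet)
Bit 12: prefix='0010' -> emit 'h', reset
Bit 13: prefix='0' (no match yet)
Bit 14: prefix='00' (no match yet)
Bit 15: prefix='001' (no match yet)
Bit 16: prefix='0010' -> emit 'h', reset
Bit 17: prefix='0' (no match yet)
Bit 18: prefix='00' (no match yet)
Bit 19: prefix='001' (no match yet)
Bit 20: prefix='0011' -> emit 'n', reset
Bit 21: prefix='0' (no match yet)
Bit 22: prefix='00' (no match yet)
Bit 23: prefix='001' (no match yet)
Bit 24: prefix='0010' -> emit 'h', reset
Bit 25: prefix='0' (no match yet)
Bit 26: prefix='00' (no match yet)
Bit 27: prefix='001' (no match yet)
Bit 28: prefix='0011' -> emit 'n', reset

Answer: 0 3 5 7 9 13 17 21 25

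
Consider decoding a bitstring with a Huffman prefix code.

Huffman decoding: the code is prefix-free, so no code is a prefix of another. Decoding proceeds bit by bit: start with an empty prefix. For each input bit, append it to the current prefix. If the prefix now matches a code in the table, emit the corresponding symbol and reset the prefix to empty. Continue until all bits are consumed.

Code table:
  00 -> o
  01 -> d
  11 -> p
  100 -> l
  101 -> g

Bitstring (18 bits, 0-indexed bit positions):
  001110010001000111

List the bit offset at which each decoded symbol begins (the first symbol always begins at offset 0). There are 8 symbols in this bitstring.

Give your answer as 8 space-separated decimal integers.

Answer: 0 2 4 7 10 12 14 16

Derivation:
Bit 0: prefix='0' (no match yet)
Bit 1: prefix='00' -> emit 'o', reset
Bit 2: prefix='1' (no match yet)
Bit 3: prefix='11' -> emit 'p', reset
Bit 4: prefix='1' (no match yet)
Bit 5: prefix='10' (no match yet)
Bit 6: prefix='100' -> emit 'l', reset
Bit 7: prefix='1' (no match yet)
Bit 8: prefix='10' (no match yet)
Bit 9: prefix='100' -> emit 'l', reset
Bit 10: prefix='0' (no match yet)
Bit 11: prefix='01' -> emit 'd', reset
Bit 12: prefix='0' (no match yet)
Bit 13: prefix='00' -> emit 'o', reset
Bit 14: prefix='0' (no match yet)
Bit 15: prefix='01' -> emit 'd', reset
Bit 16: prefix='1' (no match yet)
Bit 17: prefix='11' -> emit 'p', reset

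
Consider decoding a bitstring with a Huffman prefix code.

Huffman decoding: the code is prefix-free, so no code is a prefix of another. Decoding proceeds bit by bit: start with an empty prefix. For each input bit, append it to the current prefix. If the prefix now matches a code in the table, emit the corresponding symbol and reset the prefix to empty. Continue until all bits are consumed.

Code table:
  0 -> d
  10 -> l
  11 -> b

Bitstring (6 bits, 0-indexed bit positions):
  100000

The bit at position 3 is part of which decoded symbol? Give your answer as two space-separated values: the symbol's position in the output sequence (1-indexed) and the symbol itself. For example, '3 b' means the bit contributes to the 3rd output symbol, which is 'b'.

Bit 0: prefix='1' (no match yet)
Bit 1: prefix='10' -> emit 'l', reset
Bit 2: prefix='0' -> emit 'd', reset
Bit 3: prefix='0' -> emit 'd', reset
Bit 4: prefix='0' -> emit 'd', reset
Bit 5: prefix='0' -> emit 'd', reset

Answer: 3 d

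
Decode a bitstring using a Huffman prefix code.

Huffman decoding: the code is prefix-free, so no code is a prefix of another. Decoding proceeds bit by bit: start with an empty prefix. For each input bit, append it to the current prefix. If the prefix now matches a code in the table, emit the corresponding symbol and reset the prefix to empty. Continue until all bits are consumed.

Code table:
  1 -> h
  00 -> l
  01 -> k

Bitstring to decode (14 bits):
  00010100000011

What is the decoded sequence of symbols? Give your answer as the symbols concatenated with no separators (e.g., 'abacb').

Bit 0: prefix='0' (no match yet)
Bit 1: prefix='00' -> emit 'l', reset
Bit 2: prefix='0' (no match yet)
Bit 3: prefix='01' -> emit 'k', reset
Bit 4: prefix='0' (no match yet)
Bit 5: prefix='01' -> emit 'k', reset
Bit 6: prefix='0' (no match yet)
Bit 7: prefix='00' -> emit 'l', reset
Bit 8: prefix='0' (no match yet)
Bit 9: prefix='00' -> emit 'l', reset
Bit 10: prefix='0' (no match yet)
Bit 11: prefix='00' -> emit 'l', reset
Bit 12: prefix='1' -> emit 'h', reset
Bit 13: prefix='1' -> emit 'h', reset

Answer: lkklllhh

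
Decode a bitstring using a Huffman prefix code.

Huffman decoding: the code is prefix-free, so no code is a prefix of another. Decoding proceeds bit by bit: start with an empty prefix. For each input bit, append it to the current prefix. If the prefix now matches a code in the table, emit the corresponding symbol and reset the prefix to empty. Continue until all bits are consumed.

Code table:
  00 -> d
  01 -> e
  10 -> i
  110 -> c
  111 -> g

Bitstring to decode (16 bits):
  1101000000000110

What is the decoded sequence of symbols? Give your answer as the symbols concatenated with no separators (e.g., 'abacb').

Bit 0: prefix='1' (no match yet)
Bit 1: prefix='11' (no match yet)
Bit 2: prefix='110' -> emit 'c', reset
Bit 3: prefix='1' (no match yet)
Bit 4: prefix='10' -> emit 'i', reset
Bit 5: prefix='0' (no match yet)
Bit 6: prefix='00' -> emit 'd', reset
Bit 7: prefix='0' (no match yet)
Bit 8: prefix='00' -> emit 'd', reset
Bit 9: prefix='0' (no match yet)
Bit 10: prefix='00' -> emit 'd', reset
Bit 11: prefix='0' (no match yet)
Bit 12: prefix='00' -> emit 'd', reset
Bit 13: prefix='1' (no match yet)
Bit 14: prefix='11' (no match yet)
Bit 15: prefix='110' -> emit 'c', reset

Answer: ciddddc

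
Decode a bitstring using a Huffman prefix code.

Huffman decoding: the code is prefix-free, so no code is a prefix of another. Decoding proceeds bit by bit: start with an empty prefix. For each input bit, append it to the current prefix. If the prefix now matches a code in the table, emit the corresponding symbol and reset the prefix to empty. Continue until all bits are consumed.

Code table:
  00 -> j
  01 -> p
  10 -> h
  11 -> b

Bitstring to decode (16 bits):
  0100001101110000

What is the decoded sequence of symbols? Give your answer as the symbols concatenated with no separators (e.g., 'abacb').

Answer: pjjbpbjj

Derivation:
Bit 0: prefix='0' (no match yet)
Bit 1: prefix='01' -> emit 'p', reset
Bit 2: prefix='0' (no match yet)
Bit 3: prefix='00' -> emit 'j', reset
Bit 4: prefix='0' (no match yet)
Bit 5: prefix='00' -> emit 'j', reset
Bit 6: prefix='1' (no match yet)
Bit 7: prefix='11' -> emit 'b', reset
Bit 8: prefix='0' (no match yet)
Bit 9: prefix='01' -> emit 'p', reset
Bit 10: prefix='1' (no match yet)
Bit 11: prefix='11' -> emit 'b', reset
Bit 12: prefix='0' (no match yet)
Bit 13: prefix='00' -> emit 'j', reset
Bit 14: prefix='0' (no match yet)
Bit 15: prefix='00' -> emit 'j', reset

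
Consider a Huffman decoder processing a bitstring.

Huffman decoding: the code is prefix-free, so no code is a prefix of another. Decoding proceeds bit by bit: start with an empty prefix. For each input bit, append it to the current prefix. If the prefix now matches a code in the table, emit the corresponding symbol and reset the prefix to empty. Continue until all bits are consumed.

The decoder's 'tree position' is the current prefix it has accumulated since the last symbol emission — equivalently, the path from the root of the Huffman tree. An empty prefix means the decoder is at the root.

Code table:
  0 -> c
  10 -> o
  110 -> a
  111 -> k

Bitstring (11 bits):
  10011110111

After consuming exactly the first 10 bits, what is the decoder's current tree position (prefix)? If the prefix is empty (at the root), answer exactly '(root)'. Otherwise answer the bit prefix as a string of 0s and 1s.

Answer: 11

Derivation:
Bit 0: prefix='1' (no match yet)
Bit 1: prefix='10' -> emit 'o', reset
Bit 2: prefix='0' -> emit 'c', reset
Bit 3: prefix='1' (no match yet)
Bit 4: prefix='11' (no match yet)
Bit 5: prefix='111' -> emit 'k', reset
Bit 6: prefix='1' (no match yet)
Bit 7: prefix='10' -> emit 'o', reset
Bit 8: prefix='1' (no match yet)
Bit 9: prefix='11' (no match yet)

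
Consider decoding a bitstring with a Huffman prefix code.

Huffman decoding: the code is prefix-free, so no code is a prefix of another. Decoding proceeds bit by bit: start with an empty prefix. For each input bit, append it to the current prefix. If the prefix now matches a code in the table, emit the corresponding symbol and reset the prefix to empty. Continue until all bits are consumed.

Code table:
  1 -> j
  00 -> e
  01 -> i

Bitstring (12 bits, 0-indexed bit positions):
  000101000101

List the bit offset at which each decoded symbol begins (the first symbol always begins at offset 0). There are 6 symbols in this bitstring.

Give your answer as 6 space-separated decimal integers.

Answer: 0 2 4 6 8 10

Derivation:
Bit 0: prefix='0' (no match yet)
Bit 1: prefix='00' -> emit 'e', reset
Bit 2: prefix='0' (no match yet)
Bit 3: prefix='01' -> emit 'i', reset
Bit 4: prefix='0' (no match yet)
Bit 5: prefix='01' -> emit 'i', reset
Bit 6: prefix='0' (no match yet)
Bit 7: prefix='00' -> emit 'e', reset
Bit 8: prefix='0' (no match yet)
Bit 9: prefix='01' -> emit 'i', reset
Bit 10: prefix='0' (no match yet)
Bit 11: prefix='01' -> emit 'i', reset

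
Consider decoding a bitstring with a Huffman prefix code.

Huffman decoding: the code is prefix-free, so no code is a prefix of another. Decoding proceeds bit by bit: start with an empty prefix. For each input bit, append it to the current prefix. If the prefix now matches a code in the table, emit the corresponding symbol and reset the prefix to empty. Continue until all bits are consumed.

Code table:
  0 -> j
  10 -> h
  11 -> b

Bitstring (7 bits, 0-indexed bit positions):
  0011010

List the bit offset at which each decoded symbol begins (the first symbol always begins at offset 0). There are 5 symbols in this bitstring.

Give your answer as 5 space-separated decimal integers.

Answer: 0 1 2 4 5

Derivation:
Bit 0: prefix='0' -> emit 'j', reset
Bit 1: prefix='0' -> emit 'j', reset
Bit 2: prefix='1' (no match yet)
Bit 3: prefix='11' -> emit 'b', reset
Bit 4: prefix='0' -> emit 'j', reset
Bit 5: prefix='1' (no match yet)
Bit 6: prefix='10' -> emit 'h', reset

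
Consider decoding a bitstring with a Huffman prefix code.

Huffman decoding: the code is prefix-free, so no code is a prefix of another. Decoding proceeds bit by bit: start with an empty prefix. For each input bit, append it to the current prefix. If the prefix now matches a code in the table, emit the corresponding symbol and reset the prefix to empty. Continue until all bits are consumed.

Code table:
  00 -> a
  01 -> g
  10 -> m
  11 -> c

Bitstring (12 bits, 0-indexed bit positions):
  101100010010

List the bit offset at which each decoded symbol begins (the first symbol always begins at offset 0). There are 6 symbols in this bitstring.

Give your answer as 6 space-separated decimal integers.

Bit 0: prefix='1' (no match yet)
Bit 1: prefix='10' -> emit 'm', reset
Bit 2: prefix='1' (no match yet)
Bit 3: prefix='11' -> emit 'c', reset
Bit 4: prefix='0' (no match yet)
Bit 5: prefix='00' -> emit 'a', reset
Bit 6: prefix='0' (no match yet)
Bit 7: prefix='01' -> emit 'g', reset
Bit 8: prefix='0' (no match yet)
Bit 9: prefix='00' -> emit 'a', reset
Bit 10: prefix='1' (no match yet)
Bit 11: prefix='10' -> emit 'm', reset

Answer: 0 2 4 6 8 10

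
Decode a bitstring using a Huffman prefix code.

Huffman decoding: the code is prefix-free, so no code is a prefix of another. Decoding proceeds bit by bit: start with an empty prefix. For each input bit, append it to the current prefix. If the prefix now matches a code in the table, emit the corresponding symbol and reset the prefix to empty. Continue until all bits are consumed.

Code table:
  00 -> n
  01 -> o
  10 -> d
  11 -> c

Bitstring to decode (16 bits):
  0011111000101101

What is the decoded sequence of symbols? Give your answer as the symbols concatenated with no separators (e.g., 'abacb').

Answer: nccdndco

Derivation:
Bit 0: prefix='0' (no match yet)
Bit 1: prefix='00' -> emit 'n', reset
Bit 2: prefix='1' (no match yet)
Bit 3: prefix='11' -> emit 'c', reset
Bit 4: prefix='1' (no match yet)
Bit 5: prefix='11' -> emit 'c', reset
Bit 6: prefix='1' (no match yet)
Bit 7: prefix='10' -> emit 'd', reset
Bit 8: prefix='0' (no match yet)
Bit 9: prefix='00' -> emit 'n', reset
Bit 10: prefix='1' (no match yet)
Bit 11: prefix='10' -> emit 'd', reset
Bit 12: prefix='1' (no match yet)
Bit 13: prefix='11' -> emit 'c', reset
Bit 14: prefix='0' (no match yet)
Bit 15: prefix='01' -> emit 'o', reset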